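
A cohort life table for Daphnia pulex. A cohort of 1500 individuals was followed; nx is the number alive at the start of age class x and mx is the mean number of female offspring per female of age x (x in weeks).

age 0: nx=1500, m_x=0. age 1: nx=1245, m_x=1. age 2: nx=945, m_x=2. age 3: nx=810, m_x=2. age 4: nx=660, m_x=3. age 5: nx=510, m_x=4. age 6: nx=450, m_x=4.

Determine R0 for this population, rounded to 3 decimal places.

7.050

lx = nx/n0 = nx/1500: 1, 0.83, 0.63, 0.54, 0.44, 0.34, 0.3
lx·mx by age: 0, 0.83, 1.26, 1.08, 1.32, 1.36, 1.2
R0 = Σ lx·mx = 7.05 → 7.050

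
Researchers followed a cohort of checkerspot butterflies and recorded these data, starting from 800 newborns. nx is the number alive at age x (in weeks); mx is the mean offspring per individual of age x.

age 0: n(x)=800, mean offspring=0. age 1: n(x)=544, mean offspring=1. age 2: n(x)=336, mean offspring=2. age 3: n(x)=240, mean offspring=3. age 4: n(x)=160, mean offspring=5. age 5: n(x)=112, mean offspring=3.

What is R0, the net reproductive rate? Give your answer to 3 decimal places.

lx = nx/n0 = nx/800: 1, 0.68, 0.42, 0.3, 0.2, 0.14
lx·mx by age: 0, 0.68, 0.84, 0.9, 1, 0.42
R0 = Σ lx·mx = 3.84 → 3.840

3.840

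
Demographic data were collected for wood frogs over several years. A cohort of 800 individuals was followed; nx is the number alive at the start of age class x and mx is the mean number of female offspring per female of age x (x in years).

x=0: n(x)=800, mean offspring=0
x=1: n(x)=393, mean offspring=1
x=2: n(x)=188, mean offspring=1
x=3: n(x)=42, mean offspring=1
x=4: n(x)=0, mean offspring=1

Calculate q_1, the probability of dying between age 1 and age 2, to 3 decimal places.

0.522

lx = nx/n0 = nx/800: 1, 0.49125, 0.235, 0.0525, 0
q_1 = (l_1 − l_2) / l_1 = (0.49125 − 0.235) / 0.49125
     = 0.25625 / 0.49125 = 0.521628… → 0.522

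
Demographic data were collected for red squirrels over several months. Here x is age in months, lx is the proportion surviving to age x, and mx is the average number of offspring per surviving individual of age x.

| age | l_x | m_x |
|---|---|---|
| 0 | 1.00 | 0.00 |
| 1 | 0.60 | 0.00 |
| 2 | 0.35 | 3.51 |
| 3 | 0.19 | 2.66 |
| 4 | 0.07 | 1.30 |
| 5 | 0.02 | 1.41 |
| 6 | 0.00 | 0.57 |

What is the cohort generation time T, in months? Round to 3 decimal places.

2.417

lx·mx: 0, 0, 1.2285, 0.5054, 0.091, 0.0282, 0 → R0 = 1.8531
x·lx·mx: 0, 0, 2.457, 1.5162, 0.364, 0.141, 0 → Σ = 4.4782
T = 4.4782 / 1.8531 = 2.416599… → 2.417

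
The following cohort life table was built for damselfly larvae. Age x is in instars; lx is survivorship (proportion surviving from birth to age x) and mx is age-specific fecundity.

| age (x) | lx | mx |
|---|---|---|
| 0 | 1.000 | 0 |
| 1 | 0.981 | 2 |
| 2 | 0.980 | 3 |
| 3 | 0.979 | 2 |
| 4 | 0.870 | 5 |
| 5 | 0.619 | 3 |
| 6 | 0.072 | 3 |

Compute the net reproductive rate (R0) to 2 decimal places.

lx·mx by age: 0, 1.962, 2.94, 1.958, 4.35, 1.857, 0.216
R0 = Σ lx·mx = 13.283 → 13.28

13.28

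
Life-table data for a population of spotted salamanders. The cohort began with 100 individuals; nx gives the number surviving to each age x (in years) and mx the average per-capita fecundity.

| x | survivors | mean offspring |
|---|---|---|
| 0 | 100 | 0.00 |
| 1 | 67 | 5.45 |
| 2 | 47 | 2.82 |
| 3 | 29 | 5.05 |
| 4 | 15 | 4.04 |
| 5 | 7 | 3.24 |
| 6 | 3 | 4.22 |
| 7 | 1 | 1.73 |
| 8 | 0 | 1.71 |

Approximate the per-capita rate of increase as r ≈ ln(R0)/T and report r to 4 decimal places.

lx = nx/n0 = nx/100: 1, 0.67, 0.47, 0.29, 0.15, 0.07, 0.03, 0.01, 0
R0 = Σ lx·mx = 0 + 3.6515 + 1.3254 + 1.4645 + 0.606 + 0.2268 + 0.1266 + 0.0173 + 0 = 7.4181
Σ x·lx·mx = 15.1345; T = 15.1345/7.4181 = 2.04021…
r ≈ ln(R0)/T = ln(7.4181)/2.04021… = 0.982213… → 0.9822

0.9822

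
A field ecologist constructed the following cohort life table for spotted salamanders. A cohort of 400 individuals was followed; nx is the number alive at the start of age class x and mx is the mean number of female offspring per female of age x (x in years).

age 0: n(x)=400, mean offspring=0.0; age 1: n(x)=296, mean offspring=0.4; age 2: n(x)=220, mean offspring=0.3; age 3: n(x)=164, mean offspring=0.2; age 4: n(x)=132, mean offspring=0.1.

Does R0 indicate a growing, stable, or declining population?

lx = nx/n0 = nx/400: 1, 0.74, 0.55, 0.41, 0.33
R0 = Σ lx·mx = 0 + 0.296 + 0.165 + 0.082 + 0.033 = 0.576
R0 < 1, so the population is declining.

declining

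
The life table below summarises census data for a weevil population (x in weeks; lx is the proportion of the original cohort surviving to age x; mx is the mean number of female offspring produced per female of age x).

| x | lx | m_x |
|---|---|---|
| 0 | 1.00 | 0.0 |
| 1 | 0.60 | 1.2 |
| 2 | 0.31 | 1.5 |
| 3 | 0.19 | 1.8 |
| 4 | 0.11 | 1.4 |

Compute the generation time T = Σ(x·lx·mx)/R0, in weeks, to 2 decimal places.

lx·mx: 0, 0.72, 0.465, 0.342, 0.154 → R0 = 1.681
x·lx·mx: 0, 0.72, 0.93, 1.026, 0.616 → Σ = 3.292
T = 3.292 / 1.681 = 1.958358… → 1.96

1.96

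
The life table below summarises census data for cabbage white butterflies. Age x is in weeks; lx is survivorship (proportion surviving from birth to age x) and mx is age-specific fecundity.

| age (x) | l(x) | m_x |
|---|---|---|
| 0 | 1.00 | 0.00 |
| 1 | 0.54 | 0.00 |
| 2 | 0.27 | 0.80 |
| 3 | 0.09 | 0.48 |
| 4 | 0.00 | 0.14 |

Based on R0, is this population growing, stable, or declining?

declining

R0 = Σ lx·mx = 0 + 0 + 0.216 + 0.0432 + 0 = 0.2592
R0 < 1, so the population is declining.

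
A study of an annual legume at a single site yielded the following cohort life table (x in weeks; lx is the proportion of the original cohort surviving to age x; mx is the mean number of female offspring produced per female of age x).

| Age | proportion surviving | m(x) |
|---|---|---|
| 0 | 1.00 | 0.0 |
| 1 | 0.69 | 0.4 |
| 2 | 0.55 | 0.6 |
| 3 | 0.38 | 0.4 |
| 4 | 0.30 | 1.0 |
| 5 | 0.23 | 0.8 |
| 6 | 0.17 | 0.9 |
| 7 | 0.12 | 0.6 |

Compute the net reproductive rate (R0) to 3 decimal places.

1.467

lx·mx by age: 0, 0.276, 0.33, 0.152, 0.3, 0.184, 0.153, 0.072
R0 = Σ lx·mx = 1.467 → 1.467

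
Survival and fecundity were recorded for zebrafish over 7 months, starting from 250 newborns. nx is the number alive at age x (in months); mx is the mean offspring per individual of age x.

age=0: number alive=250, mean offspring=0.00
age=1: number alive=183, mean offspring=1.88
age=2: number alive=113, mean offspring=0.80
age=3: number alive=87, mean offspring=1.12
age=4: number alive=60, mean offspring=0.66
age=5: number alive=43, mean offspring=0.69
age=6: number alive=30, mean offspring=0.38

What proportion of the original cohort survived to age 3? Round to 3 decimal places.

0.348

l_3 = n_3/n_0 = 87/250 = 0.348 → 0.348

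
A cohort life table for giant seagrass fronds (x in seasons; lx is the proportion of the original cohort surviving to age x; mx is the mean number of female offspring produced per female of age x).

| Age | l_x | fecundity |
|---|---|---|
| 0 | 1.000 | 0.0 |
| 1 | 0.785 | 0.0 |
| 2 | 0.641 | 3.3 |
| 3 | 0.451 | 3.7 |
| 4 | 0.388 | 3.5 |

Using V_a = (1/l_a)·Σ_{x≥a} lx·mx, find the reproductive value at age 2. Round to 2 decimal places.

8.02

lx·mx for x ≥ 2: 2.1153, 1.6687, 1.358 → sum = 5.142
V_2 = 5.142 / l_2 = 5.142 / 0.641 = 8.021841… → 8.02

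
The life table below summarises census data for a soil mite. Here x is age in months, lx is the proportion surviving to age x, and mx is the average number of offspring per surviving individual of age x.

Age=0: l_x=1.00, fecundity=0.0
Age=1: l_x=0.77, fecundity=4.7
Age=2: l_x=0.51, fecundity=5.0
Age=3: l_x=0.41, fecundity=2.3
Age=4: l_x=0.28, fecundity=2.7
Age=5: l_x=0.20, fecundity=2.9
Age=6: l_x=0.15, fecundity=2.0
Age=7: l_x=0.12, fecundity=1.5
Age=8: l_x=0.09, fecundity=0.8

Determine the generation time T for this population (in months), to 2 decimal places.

2.35

lx·mx: 0, 3.619, 2.55, 0.943, 0.756, 0.58, 0.3, 0.18, 0.072 → R0 = 9
x·lx·mx: 0, 3.619, 5.1, 2.829, 3.024, 2.9, 1.8, 1.26, 0.576 → Σ = 21.108
T = 21.108 / 9 = 2.345333… → 2.35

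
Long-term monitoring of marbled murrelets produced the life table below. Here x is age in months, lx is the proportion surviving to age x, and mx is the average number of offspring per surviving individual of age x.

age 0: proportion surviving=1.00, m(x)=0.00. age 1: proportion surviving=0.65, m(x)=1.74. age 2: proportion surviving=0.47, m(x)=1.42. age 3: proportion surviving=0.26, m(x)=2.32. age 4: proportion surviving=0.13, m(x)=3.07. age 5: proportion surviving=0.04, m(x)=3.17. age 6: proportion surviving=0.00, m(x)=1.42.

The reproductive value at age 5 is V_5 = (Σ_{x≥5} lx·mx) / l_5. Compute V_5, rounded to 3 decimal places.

3.170

lx·mx for x ≥ 5: 0.1268, 0 → sum = 0.1268
V_5 = 0.1268 / l_5 = 0.1268 / 0.04 = 3.17 → 3.170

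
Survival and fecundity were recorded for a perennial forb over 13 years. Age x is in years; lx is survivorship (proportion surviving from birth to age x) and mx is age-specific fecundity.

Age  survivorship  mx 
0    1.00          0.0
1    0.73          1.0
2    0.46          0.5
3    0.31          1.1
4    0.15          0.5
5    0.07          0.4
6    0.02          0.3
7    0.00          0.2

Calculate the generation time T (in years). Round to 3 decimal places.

1.907

lx·mx: 0, 0.73, 0.23, 0.341, 0.075, 0.028, 0.006, 0 → R0 = 1.41
x·lx·mx: 0, 0.73, 0.46, 1.023, 0.3, 0.14, 0.036, 0 → Σ = 2.689
T = 2.689 / 1.41 = 1.907092… → 1.907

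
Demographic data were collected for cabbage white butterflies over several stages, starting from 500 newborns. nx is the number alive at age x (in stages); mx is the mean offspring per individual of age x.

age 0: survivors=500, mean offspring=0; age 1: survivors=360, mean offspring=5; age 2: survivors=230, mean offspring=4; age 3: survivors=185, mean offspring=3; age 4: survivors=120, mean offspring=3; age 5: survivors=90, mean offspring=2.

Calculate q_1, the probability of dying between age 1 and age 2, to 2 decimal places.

lx = nx/n0 = nx/500: 1, 0.72, 0.46, 0.37, 0.24, 0.18
q_1 = (l_1 − l_2) / l_1 = (0.72 − 0.46) / 0.72
     = 0.26 / 0.72 = 0.361111… → 0.36

0.36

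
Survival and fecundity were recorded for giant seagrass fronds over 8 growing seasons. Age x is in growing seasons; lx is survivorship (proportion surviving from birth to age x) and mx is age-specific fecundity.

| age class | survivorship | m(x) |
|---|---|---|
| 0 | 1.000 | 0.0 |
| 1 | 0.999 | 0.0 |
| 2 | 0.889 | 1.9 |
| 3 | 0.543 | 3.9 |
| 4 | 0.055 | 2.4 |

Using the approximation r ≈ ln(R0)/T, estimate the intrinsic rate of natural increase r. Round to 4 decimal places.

R0 = Σ lx·mx = 0 + 0 + 1.6891 + 2.1177 + 0.132 = 3.9388
Σ x·lx·mx = 10.2593; T = 10.2593/3.9388 = 2.60468…
r ≈ ln(R0)/T = ln(3.9388)/2.60468… = 0.526313… → 0.5263

0.5263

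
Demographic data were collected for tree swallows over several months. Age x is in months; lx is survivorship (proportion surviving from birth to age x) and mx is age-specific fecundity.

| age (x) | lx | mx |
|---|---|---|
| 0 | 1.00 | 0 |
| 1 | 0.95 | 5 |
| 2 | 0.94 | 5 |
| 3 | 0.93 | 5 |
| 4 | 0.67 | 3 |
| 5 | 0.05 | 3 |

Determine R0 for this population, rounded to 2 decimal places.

lx·mx by age: 0, 4.75, 4.7, 4.65, 2.01, 0.15
R0 = Σ lx·mx = 16.26 → 16.26

16.26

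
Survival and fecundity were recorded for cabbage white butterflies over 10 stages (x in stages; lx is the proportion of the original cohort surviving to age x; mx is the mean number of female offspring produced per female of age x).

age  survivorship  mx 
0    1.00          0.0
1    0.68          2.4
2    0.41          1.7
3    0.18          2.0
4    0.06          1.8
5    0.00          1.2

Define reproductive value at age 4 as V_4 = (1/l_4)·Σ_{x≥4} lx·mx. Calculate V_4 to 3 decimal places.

lx·mx for x ≥ 4: 0.108, 0 → sum = 0.108
V_4 = 0.108 / l_4 = 0.108 / 0.06 = 1.8 → 1.800

1.800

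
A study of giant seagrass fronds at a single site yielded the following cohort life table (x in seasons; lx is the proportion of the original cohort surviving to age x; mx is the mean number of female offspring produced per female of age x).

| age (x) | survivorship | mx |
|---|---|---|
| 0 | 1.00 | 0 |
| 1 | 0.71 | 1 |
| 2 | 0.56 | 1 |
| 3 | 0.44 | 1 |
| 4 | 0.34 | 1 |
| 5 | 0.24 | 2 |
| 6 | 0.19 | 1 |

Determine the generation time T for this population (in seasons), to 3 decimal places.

lx·mx: 0, 0.71, 0.56, 0.44, 0.34, 0.48, 0.19 → R0 = 2.72
x·lx·mx: 0, 0.71, 1.12, 1.32, 1.36, 2.4, 1.14 → Σ = 8.05
T = 8.05 / 2.72 = 2.959559… → 2.960

2.960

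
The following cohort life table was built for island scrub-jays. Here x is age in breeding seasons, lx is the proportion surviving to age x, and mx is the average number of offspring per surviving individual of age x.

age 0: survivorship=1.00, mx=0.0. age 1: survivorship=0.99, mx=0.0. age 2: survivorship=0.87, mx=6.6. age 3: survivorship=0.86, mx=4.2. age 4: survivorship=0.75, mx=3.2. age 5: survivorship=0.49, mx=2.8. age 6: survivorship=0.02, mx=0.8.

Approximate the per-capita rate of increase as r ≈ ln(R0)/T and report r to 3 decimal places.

R0 = Σ lx·mx = 0 + 0 + 5.742 + 3.612 + 2.4 + 1.372 + 0.016 = 13.142
Σ x·lx·mx = 38.876; T = 38.876/13.142 = 2.95815…
r ≈ ln(R0)/T = ln(13.142)/2.95815… = 0.87075… → 0.871

0.871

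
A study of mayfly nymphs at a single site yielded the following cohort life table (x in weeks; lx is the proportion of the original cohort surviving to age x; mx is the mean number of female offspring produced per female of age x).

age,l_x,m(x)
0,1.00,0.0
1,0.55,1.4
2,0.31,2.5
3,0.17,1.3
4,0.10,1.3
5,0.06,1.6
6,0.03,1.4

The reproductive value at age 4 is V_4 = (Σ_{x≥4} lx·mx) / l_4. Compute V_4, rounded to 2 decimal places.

lx·mx for x ≥ 4: 0.13, 0.096, 0.042 → sum = 0.268
V_4 = 0.268 / l_4 = 0.268 / 0.1 = 2.68 → 2.68

2.68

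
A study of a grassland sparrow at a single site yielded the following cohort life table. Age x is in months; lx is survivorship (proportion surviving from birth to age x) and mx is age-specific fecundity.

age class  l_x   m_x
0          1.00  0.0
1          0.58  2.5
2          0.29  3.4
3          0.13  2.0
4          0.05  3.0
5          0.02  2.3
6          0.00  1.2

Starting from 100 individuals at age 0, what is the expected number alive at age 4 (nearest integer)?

5

Expected survivors = N0 · l_4 = 100 × 0.05 = 5 → 5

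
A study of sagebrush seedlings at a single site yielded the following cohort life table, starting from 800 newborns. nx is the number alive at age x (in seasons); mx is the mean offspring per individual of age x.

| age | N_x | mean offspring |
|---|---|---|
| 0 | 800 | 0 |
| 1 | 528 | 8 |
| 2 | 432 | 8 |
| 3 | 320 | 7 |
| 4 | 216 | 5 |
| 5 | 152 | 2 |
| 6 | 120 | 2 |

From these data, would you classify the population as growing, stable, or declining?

growing

lx = nx/n0 = nx/800: 1, 0.66, 0.54, 0.4, 0.27, 0.19, 0.15
R0 = Σ lx·mx = 0 + 5.28 + 4.32 + 2.8 + 1.35 + 0.38 + 0.3 = 14.43
R0 > 1, so the population is growing.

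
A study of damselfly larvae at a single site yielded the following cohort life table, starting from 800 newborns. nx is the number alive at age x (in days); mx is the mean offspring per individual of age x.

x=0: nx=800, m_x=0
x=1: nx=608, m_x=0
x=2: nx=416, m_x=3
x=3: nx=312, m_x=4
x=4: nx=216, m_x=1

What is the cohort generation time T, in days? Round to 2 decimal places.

lx = nx/n0 = nx/800: 1, 0.76, 0.52, 0.39, 0.27
lx·mx: 0, 0, 1.56, 1.56, 0.27 → R0 = 3.39
x·lx·mx: 0, 0, 3.12, 4.68, 1.08 → Σ = 8.88
T = 8.88 / 3.39 = 2.619469… → 2.62

2.62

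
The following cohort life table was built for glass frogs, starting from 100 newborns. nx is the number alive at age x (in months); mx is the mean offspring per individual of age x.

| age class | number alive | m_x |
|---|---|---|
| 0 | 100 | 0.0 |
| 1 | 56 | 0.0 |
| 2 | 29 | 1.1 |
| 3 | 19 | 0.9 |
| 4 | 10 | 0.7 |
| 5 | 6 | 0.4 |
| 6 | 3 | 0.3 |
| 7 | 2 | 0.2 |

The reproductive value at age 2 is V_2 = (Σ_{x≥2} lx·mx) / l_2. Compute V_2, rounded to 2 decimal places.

2.06

lx = nx/n0 = nx/100: 1, 0.56, 0.29, 0.19, 0.1, 0.06, 0.03, 0.02
lx·mx for x ≥ 2: 0.319, 0.171, 0.07, 0.024, 0.009, 0.004 → sum = 0.597
V_2 = 0.597 / l_2 = 0.597 / 0.29 = 2.058621… → 2.06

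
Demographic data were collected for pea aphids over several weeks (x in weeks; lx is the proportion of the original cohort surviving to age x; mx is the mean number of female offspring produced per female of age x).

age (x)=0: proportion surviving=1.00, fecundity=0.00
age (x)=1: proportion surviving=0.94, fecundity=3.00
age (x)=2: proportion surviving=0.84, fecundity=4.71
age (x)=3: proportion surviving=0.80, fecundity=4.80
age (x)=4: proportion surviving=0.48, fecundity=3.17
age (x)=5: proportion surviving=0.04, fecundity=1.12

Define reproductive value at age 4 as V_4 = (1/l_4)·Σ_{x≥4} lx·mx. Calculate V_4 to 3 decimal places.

3.263

lx·mx for x ≥ 4: 1.5216, 0.0448 → sum = 1.5664
V_4 = 1.5664 / l_4 = 1.5664 / 0.48 = 3.263333… → 3.263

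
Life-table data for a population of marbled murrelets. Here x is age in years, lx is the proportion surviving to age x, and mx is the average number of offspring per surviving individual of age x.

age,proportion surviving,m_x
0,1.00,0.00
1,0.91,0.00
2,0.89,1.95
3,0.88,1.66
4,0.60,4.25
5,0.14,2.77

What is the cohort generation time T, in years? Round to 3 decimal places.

3.259

lx·mx: 0, 0, 1.7355, 1.4608, 2.55, 0.3878 → R0 = 6.1341
x·lx·mx: 0, 0, 3.471, 4.3824, 10.2, 1.939 → Σ = 19.9924
T = 19.9924 / 6.1341 = 3.259223… → 3.259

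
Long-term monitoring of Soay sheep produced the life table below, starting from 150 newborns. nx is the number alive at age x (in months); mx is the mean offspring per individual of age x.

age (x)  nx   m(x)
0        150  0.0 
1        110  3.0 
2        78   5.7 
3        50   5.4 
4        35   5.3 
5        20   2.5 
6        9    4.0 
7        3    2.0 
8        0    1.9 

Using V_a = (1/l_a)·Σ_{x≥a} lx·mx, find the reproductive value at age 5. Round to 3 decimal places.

lx = nx/n0 = nx/150: 1, 0.73333…, 0.52, 0.33333…, 0.23333…, 0.13333…, 0.06, 0.02, 0
lx·mx for x ≥ 5: 0.333333…, 0.24, 0.04, 0 → sum = 0.613333…
V_5 = 0.613333… / l_5 = 0.613333… / 0.133333… = 4.6… → 4.600

4.600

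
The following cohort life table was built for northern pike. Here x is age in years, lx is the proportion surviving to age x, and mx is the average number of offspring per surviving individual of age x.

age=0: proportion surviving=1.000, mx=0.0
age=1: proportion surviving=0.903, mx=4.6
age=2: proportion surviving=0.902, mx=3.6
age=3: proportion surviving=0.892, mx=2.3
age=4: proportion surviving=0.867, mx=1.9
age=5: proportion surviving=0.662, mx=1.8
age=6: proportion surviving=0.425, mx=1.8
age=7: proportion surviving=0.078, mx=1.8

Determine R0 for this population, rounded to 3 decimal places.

lx·mx by age: 0, 4.1538, 3.2472, 2.0516, 1.6473, 1.1916, 0.765, 0.1404
R0 = Σ lx·mx = 13.1969 → 13.197

13.197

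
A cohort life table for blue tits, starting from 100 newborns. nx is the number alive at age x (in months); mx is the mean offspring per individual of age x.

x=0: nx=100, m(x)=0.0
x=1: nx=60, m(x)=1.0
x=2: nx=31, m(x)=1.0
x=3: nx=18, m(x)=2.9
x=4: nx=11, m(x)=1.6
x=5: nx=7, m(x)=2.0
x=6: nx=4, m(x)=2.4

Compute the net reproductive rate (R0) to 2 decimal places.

lx = nx/n0 = nx/100: 1, 0.6, 0.31, 0.18, 0.11, 0.07, 0.04
lx·mx by age: 0, 0.6, 0.31, 0.522, 0.176, 0.14, 0.096
R0 = Σ lx·mx = 1.844 → 1.84

1.84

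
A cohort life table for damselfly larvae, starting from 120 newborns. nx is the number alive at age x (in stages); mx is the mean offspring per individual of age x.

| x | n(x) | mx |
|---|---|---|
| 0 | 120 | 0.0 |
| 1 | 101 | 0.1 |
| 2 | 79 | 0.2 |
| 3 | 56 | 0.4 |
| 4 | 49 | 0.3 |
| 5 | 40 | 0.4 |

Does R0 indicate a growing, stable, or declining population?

declining

lx = nx/n0 = nx/120: 1, 0.84167…, 0.65833…, 0.46667…, 0.40833…, 0.33333…
R0 = Σ lx·mx = 0 + 0.084167… + 0.131667… + 0.186667… + 0.1225… + 0.133333… = 0.658333…
R0 < 1, so the population is declining.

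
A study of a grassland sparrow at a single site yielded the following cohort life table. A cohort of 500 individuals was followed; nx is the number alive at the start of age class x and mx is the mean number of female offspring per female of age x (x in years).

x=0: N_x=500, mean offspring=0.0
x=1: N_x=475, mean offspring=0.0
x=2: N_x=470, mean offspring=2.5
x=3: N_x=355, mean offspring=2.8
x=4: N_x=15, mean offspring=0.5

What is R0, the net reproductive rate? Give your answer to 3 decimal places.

lx = nx/n0 = nx/500: 1, 0.95, 0.94, 0.71, 0.03
lx·mx by age: 0, 0, 2.35, 1.988, 0.015
R0 = Σ lx·mx = 4.353 → 4.353

4.353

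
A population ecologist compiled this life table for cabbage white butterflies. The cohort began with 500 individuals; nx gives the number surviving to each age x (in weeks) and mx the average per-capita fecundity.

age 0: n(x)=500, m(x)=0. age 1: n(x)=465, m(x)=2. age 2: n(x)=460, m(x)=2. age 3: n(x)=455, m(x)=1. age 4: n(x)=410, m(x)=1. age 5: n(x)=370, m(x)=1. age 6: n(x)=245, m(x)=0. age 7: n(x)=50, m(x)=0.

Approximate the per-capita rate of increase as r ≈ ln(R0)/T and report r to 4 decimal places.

0.7362

lx = nx/n0 = nx/500: 1, 0.93, 0.92, 0.91, 0.82, 0.74, 0.49, 0.1
R0 = Σ lx·mx = 0 + 1.86 + 1.84 + 0.91 + 0.82 + 0.74 + 0 + 0 = 6.17
Σ x·lx·mx = 15.25; T = 15.25/6.17 = 2.47164…
r ≈ ln(R0)/T = ln(6.17)/2.47164… = 0.736232… → 0.7362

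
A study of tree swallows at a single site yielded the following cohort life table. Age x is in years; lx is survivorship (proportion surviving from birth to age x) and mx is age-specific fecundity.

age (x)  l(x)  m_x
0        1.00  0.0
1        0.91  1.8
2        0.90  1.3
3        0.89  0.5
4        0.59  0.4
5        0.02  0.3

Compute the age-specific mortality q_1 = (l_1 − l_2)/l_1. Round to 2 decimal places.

0.01

q_1 = (l_1 − l_2) / l_1 = (0.91 − 0.9) / 0.91
     = 0.01 / 0.91 = 0.010989… → 0.01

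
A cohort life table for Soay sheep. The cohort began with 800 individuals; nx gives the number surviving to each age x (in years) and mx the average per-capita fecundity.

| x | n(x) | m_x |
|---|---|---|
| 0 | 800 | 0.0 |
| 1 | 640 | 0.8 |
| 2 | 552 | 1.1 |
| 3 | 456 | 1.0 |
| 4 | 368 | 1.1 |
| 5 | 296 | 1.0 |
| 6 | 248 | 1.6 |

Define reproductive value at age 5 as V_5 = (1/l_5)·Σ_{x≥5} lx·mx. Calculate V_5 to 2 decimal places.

2.34

lx = nx/n0 = nx/800: 1, 0.8, 0.69, 0.57, 0.46, 0.37, 0.31
lx·mx for x ≥ 5: 0.37, 0.496 → sum = 0.866
V_5 = 0.866 / l_5 = 0.866 / 0.37 = 2.340541… → 2.34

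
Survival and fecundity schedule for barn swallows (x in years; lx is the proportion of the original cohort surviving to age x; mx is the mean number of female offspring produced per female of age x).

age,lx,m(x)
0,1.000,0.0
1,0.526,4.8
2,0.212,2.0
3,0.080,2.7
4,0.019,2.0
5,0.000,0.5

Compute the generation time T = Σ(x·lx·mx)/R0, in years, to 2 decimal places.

lx·mx: 0, 2.5248, 0.424, 0.216, 0.038, 0 → R0 = 3.2028
x·lx·mx: 0, 2.5248, 0.848, 0.648, 0.152, 0 → Σ = 4.1728
T = 4.1728 / 3.2028 = 1.30286… → 1.30

1.30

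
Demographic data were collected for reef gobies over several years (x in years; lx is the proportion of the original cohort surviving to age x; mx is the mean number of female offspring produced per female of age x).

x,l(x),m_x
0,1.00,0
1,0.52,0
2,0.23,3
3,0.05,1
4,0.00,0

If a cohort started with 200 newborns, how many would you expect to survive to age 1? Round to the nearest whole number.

104

Expected survivors = N0 · l_1 = 200 × 0.52 = 104 → 104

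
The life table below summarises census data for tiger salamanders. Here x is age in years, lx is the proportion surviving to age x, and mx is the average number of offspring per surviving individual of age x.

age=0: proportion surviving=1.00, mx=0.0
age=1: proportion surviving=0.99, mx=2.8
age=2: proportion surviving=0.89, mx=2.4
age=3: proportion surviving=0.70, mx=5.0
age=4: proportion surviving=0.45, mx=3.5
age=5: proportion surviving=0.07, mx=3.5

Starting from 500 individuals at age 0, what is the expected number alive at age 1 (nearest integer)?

495

Expected survivors = N0 · l_1 = 500 × 0.99 = 495 → 495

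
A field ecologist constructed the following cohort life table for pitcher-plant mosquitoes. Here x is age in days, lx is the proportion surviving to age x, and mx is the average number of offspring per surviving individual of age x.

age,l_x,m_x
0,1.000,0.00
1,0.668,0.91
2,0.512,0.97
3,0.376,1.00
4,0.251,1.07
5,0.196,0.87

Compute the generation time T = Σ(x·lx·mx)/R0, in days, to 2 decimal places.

2.43

lx·mx: 0, 0.60788, 0.49664, 0.376, 0.26857, 0.17052 → R0 = 1.91961
x·lx·mx: 0, 0.60788, 0.99328, 1.128, 1.07428, 0.8526 → Σ = 4.65604
T = 4.65604 / 1.91961 = 2.425514… → 2.43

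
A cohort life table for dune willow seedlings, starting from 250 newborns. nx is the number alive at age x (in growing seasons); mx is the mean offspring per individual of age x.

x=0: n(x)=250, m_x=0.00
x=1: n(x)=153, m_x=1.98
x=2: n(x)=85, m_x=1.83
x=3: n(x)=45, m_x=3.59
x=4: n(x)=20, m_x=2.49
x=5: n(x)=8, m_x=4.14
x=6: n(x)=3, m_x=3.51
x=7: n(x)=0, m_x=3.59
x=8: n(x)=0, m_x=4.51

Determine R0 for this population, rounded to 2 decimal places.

lx = nx/n0 = nx/250: 1, 0.612, 0.34, 0.18, 0.08, 0.032, 0.012, 0, 0
lx·mx by age: 0, 1.21176, 0.6222, 0.6462, 0.1992, 0.13248, 0.04212, 0, 0
R0 = Σ lx·mx = 2.85396 → 2.85

2.85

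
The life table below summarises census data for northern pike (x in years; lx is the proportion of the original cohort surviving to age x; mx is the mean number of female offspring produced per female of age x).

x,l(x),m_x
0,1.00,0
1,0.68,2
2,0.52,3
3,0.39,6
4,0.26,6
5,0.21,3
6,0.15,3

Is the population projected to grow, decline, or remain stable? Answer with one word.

growing

R0 = Σ lx·mx = 0 + 1.36 + 1.56 + 2.34 + 1.56 + 0.63 + 0.45 = 7.9
R0 > 1, so the population is growing.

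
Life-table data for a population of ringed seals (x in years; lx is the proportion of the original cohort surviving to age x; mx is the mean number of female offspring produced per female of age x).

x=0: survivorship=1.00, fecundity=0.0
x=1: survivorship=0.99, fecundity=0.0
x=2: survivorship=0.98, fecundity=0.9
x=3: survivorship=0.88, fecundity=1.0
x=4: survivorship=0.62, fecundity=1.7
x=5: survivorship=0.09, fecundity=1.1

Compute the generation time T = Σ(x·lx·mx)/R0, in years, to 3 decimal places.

lx·mx: 0, 0, 0.882, 0.88, 1.054, 0.099 → R0 = 2.915
x·lx·mx: 0, 0, 1.764, 2.64, 4.216, 0.495 → Σ = 9.115
T = 9.115 / 2.915 = 3.12693… → 3.127

3.127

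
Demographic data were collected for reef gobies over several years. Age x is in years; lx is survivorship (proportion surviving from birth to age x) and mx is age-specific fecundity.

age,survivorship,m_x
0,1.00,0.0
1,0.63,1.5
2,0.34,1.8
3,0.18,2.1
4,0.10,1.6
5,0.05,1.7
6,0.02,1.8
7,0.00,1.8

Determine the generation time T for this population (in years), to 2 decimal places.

2.07

lx·mx: 0, 0.945, 0.612, 0.378, 0.16, 0.085, 0.036, 0 → R0 = 2.216
x·lx·mx: 0, 0.945, 1.224, 1.134, 0.64, 0.425, 0.216, 0 → Σ = 4.584
T = 4.584 / 2.216 = 2.068592… → 2.07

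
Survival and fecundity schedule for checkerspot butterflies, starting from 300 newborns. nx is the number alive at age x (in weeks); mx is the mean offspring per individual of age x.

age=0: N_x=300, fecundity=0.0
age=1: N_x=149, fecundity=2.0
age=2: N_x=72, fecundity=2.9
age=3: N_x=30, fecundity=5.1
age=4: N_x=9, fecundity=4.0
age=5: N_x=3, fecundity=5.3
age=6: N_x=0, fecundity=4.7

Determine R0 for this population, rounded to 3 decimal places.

lx = nx/n0 = nx/300: 1, 0.49667…, 0.24, 0.1, 0.03, 0.01, 0
lx·mx by age: 0, 0.993333…, 0.696, 0.51, 0.12, 0.053, 0
R0 = Σ lx·mx = 2.372333… → 2.372

2.372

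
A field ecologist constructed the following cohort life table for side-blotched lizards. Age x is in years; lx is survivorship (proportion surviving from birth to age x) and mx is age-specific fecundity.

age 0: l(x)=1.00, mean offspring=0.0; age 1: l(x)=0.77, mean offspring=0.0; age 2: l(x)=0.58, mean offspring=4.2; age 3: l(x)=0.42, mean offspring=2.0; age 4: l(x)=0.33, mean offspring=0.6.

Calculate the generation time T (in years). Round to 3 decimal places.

2.356

lx·mx: 0, 0, 2.436, 0.84, 0.198 → R0 = 3.474
x·lx·mx: 0, 0, 4.872, 2.52, 0.792 → Σ = 8.184
T = 8.184 / 3.474 = 2.355786… → 2.356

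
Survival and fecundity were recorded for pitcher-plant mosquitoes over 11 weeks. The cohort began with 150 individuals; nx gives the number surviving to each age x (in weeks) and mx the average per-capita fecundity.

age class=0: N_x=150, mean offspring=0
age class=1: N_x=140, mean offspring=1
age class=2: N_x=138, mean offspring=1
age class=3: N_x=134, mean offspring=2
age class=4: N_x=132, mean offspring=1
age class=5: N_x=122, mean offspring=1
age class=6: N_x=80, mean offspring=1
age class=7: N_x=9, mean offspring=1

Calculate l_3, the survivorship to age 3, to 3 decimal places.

l_3 = n_3/n_0 = 134/150 = 0.893333… → 0.893

0.893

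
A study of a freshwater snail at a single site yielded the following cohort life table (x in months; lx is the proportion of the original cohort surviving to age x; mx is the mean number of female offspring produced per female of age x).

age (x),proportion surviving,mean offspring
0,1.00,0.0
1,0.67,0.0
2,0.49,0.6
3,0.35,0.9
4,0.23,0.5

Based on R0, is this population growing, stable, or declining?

R0 = Σ lx·mx = 0 + 0 + 0.294 + 0.315 + 0.115 = 0.724
R0 < 1, so the population is declining.

declining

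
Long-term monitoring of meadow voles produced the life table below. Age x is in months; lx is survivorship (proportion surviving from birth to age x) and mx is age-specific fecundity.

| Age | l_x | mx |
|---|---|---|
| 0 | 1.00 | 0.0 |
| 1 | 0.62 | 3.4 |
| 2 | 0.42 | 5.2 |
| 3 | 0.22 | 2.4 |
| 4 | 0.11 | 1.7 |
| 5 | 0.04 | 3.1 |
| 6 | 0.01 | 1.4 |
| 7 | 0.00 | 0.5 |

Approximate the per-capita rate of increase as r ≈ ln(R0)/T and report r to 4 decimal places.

0.8860

R0 = Σ lx·mx = 0 + 2.108 + 2.184 + 0.528 + 0.187 + 0.124 + 0.014 + 0 = 5.145
Σ x·lx·mx = 9.512; T = 9.512/5.145 = 1.84879…
r ≈ ln(R0)/T = ln(5.145)/1.84879… = 0.886001… → 0.8860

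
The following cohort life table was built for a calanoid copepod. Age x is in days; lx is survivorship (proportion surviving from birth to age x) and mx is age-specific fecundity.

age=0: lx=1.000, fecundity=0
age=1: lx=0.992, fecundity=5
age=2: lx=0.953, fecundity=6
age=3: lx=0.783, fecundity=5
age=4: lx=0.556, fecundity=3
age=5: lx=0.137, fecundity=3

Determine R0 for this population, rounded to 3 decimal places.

16.672

lx·mx by age: 0, 4.96, 5.718, 3.915, 1.668, 0.411
R0 = Σ lx·mx = 16.672 → 16.672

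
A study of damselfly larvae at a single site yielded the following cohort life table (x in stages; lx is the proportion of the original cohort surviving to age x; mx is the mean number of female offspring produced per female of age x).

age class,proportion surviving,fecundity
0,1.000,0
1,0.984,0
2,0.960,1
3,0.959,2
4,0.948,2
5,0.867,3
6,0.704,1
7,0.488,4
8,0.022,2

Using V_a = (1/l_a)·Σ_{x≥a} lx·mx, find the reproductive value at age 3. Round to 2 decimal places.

lx·mx for x ≥ 3: 1.918, 1.896, 2.601, 0.704, 1.952, 0.044 → sum = 9.115
V_3 = 9.115 / l_3 = 9.115 / 0.959 = 9.504692… → 9.50

9.50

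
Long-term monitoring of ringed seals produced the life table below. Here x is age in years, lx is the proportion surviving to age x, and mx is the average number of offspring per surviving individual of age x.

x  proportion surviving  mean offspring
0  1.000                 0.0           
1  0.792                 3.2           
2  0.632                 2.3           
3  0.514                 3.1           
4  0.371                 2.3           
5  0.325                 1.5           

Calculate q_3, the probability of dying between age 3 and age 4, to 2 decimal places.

q_3 = (l_3 − l_4) / l_3 = (0.514 − 0.371) / 0.514
     = 0.143 / 0.514 = 0.27821… → 0.28

0.28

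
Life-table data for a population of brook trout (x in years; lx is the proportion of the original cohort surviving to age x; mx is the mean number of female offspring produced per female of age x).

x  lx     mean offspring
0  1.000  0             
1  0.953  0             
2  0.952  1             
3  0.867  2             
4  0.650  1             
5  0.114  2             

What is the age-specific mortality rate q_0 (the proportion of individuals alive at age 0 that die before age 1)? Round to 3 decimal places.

0.047

q_0 = (l_0 − l_1) / l_0 = (1 − 0.953) / 1
     = 0.047 / 1 = 0.047 → 0.047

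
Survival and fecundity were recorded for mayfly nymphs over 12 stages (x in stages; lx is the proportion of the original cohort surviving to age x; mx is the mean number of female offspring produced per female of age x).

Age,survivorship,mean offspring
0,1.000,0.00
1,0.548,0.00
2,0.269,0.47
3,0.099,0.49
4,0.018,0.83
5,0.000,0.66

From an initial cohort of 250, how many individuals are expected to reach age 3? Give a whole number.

25

Expected survivors = N0 · l_3 = 250 × 0.099 = 24.75 → 25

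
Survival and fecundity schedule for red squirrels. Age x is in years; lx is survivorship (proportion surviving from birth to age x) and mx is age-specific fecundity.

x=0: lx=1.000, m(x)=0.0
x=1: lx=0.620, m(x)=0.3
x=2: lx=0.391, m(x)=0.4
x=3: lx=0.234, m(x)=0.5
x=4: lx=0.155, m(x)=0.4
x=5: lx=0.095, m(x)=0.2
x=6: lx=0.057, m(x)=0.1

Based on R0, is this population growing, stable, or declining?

R0 = Σ lx·mx = 0 + 0.186 + 0.1564 + 0.117 + 0.062 + 0.019 + 0.0057 = 0.5461
R0 < 1, so the population is declining.

declining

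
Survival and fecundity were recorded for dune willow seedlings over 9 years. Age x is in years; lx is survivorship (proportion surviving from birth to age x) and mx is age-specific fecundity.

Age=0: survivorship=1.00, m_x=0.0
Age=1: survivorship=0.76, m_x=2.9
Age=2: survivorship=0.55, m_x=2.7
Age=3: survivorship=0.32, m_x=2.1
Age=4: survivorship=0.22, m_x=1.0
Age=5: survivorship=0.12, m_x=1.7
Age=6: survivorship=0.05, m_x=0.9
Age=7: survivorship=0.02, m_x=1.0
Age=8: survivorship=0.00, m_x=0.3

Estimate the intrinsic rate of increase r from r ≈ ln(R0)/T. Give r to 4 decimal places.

0.8061

R0 = Σ lx·mx = 0 + 2.204 + 1.485 + 0.672 + 0.22 + 0.204 + 0.045 + 0.02 + 0 = 4.85
Σ x·lx·mx = 9.5; T = 9.5/4.85 = 1.95876…
r ≈ ln(R0)/T = ln(4.85)/1.95876… = 0.80611… → 0.8061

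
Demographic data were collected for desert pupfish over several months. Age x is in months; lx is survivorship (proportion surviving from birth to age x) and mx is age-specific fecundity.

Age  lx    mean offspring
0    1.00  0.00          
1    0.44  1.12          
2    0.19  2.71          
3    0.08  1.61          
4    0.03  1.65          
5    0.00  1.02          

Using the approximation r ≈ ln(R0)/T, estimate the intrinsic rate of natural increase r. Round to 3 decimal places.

R0 = Σ lx·mx = 0 + 0.4928 + 0.5149 + 0.1288 + 0.0495 + 0 = 1.186
Σ x·lx·mx = 2.107; T = 2.107/1.186 = 1.77656…
r ≈ ln(R0)/T = ln(1.186)/1.77656… = 0.09602… → 0.096

0.096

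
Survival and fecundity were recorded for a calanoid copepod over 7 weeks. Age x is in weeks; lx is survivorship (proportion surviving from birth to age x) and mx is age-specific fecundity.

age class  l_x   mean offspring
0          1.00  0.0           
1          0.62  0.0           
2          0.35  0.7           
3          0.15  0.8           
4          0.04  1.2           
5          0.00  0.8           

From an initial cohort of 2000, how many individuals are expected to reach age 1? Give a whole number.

1240

Expected survivors = N0 · l_1 = 2000 × 0.62 = 1240 → 1240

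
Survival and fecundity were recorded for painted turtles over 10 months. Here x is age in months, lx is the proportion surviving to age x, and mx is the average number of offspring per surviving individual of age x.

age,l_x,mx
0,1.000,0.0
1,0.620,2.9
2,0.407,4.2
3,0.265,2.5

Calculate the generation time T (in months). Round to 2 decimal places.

lx·mx: 0, 1.798, 1.7094, 0.6625 → R0 = 4.1699
x·lx·mx: 0, 1.798, 3.4188, 1.9875 → Σ = 7.2043
T = 7.2043 / 4.1699 = 1.727691… → 1.73

1.73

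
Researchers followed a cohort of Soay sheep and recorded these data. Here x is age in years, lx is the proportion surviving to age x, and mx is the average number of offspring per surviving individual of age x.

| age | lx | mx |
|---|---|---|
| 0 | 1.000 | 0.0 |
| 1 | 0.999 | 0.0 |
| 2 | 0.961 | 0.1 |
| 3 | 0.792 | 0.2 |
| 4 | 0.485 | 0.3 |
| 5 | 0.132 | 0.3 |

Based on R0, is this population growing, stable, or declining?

declining

R0 = Σ lx·mx = 0 + 0 + 0.0961 + 0.1584 + 0.1455 + 0.0396 = 0.4396
R0 < 1, so the population is declining.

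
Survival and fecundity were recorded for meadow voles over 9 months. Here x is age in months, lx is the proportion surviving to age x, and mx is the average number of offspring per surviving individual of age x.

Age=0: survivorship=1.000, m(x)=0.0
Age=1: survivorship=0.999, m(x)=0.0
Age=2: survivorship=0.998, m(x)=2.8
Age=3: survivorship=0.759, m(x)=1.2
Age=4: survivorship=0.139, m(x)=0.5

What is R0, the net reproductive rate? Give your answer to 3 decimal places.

3.775

lx·mx by age: 0, 0, 2.7944, 0.9108, 0.0695
R0 = Σ lx·mx = 3.7747 → 3.775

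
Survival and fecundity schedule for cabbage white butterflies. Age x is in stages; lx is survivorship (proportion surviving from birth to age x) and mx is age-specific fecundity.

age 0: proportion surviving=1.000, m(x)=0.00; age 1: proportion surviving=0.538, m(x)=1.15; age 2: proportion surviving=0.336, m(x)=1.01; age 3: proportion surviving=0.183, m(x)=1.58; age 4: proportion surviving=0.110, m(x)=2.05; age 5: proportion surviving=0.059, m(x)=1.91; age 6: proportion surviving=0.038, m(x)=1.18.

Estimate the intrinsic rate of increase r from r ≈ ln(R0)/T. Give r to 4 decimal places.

0.2043

R0 = Σ lx·mx = 0 + 0.6187 + 0.33936 + 0.28914 + 0.2255 + 0.11269 + 0.04484 = 1.63023
Σ x·lx·mx = 3.89933; T = 3.89933/1.63023 = 2.39189…
r ≈ ln(R0)/T = ln(1.63023)/2.39189… = 0.204324… → 0.2043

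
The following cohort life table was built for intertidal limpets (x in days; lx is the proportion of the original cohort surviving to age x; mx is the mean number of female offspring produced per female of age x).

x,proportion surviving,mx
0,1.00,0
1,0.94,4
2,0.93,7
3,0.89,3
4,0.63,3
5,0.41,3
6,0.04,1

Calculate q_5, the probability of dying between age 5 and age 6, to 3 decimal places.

q_5 = (l_5 − l_6) / l_5 = (0.41 − 0.04) / 0.41
     = 0.37 / 0.41 = 0.902439… → 0.902

0.902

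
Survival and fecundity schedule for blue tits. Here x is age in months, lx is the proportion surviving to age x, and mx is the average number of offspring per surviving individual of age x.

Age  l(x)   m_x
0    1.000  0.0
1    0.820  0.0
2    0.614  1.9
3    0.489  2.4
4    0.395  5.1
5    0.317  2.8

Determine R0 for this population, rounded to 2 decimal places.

lx·mx by age: 0, 0, 1.1666, 1.1736, 2.0145, 0.8876
R0 = Σ lx·mx = 5.2423 → 5.24

5.24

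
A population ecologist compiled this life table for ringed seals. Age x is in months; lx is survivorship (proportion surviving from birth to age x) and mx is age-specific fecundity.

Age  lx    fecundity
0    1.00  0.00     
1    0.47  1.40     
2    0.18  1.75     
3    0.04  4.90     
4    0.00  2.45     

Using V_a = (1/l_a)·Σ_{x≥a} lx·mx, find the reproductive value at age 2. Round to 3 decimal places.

lx·mx for x ≥ 2: 0.315, 0.196, 0 → sum = 0.511
V_2 = 0.511 / l_2 = 0.511 / 0.18 = 2.838889… → 2.839

2.839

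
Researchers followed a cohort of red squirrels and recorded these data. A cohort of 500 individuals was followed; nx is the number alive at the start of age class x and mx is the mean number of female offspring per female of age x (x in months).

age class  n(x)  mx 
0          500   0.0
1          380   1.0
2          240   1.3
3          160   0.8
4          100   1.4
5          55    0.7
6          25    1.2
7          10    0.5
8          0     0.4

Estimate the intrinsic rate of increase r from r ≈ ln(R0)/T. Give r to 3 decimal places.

0.319

lx = nx/n0 = nx/500: 1, 0.76, 0.48, 0.32, 0.2, 0.11, 0.05, 0.02, 0
R0 = Σ lx·mx = 0 + 0.76 + 0.624 + 0.256 + 0.28 + 0.077 + 0.06 + 0.01 + 0 = 2.067
Σ x·lx·mx = 4.711; T = 4.711/2.067 = 2.27915…
r ≈ ln(R0)/T = ln(2.067)/2.27915… = 0.31858… → 0.319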